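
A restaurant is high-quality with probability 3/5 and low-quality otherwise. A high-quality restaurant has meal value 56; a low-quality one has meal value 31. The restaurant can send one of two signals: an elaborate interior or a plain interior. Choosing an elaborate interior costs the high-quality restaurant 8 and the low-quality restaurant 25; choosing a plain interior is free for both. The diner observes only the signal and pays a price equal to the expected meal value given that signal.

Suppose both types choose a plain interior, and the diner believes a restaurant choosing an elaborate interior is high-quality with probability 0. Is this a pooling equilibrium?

Yes

At the pooled signal (plain interior) the diner holds the prior 3/5 and pays 3/5·56 + 2/5·31 = 46. Off-path (elaborate interior) belief 0 gives 0·56 + 1·31 = 31.
High-quality: plain interior gives 46 − 0 = 46; elaborate interior gives 31 − 8 = 23. Stays. ✓
Low-quality: plain interior gives 46 − 0 = 46; elaborate interior gives 31 − 25 = 6. Stays. ✓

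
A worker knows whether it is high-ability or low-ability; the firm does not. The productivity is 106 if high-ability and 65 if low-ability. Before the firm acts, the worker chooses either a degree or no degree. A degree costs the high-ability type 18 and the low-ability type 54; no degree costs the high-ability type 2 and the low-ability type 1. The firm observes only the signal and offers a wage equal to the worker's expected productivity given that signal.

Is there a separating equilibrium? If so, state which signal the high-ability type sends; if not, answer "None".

Try high-ability → degree, low-ability → no degree:
  If types separate, degree earns payment 106 and no degree earns 65.
  High-ability: degree gives 106 − 18 = 88; no degree gives 65 − 2 = 63. No deviation. ✓
  Low-ability: no degree gives 65 − 1 = 64; degree gives 106 − 54 = 52. No deviation. ✓
Both hold — the high-ability type sends degree.

degree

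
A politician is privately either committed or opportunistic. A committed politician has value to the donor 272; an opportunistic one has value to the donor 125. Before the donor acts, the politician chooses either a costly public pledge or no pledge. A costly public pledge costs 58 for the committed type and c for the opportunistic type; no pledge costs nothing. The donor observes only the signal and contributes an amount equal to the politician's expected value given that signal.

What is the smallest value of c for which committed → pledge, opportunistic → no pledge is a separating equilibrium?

Under separation: pledge → committed (pays 272); no pledge → opportunistic (pays 125).
Committed: 272 − 58 = 214 ≥ 125 − 0 = 125. Holds regardless of c. ✓
Opportunistic: 125 − 0 ≥ 272 − c, so c ≥ 272 − 125 = 147.

147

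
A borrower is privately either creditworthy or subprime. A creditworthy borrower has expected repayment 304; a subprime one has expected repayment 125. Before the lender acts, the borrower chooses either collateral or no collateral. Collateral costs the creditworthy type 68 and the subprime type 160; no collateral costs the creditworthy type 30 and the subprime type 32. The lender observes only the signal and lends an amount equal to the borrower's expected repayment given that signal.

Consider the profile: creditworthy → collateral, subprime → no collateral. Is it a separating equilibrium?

No

Under separation the lender infers type exactly: collateral → creditworthy (pays 304), no collateral → subprime (pays 125).
Creditworthy: collateral gives 304 − 68 = 236; no collateral gives 125 − 30 = 95. No deviation. ✓
Subprime: no collateral gives 125 − 32 = 93; collateral gives 304 − 160 = 144. Would deviate. ✗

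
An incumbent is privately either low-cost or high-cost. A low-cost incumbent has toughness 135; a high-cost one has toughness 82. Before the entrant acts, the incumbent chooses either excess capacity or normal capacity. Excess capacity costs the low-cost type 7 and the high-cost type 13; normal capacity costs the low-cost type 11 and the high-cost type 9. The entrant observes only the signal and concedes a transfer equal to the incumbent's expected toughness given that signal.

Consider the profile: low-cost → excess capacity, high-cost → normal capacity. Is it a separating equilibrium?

No

If types separate, excess capacity earns payment 135 and normal capacity earns 82.
Low-cost: excess capacity gives 135 − 7 = 128; normal capacity gives 82 − 11 = 71. No deviation. ✓
High-cost: normal capacity gives 82 − 9 = 73; excess capacity gives 135 − 13 = 122. Would deviate. ✗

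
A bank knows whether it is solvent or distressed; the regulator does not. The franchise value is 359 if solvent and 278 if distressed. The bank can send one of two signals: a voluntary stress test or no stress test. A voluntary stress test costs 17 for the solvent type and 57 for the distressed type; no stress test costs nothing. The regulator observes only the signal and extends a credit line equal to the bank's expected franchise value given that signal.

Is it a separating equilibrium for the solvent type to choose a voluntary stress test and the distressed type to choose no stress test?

Under separation the regulator infers type exactly: stress test → solvent (pays 359), no stress test → distressed (pays 278).
Solvent: stress test gives 359 − 17 = 342; no stress test gives 278 − 0 = 278. No deviation. ✓
Distressed: no stress test gives 278 − 0 = 278; stress test gives 359 − 57 = 302. Would deviate. ✗

No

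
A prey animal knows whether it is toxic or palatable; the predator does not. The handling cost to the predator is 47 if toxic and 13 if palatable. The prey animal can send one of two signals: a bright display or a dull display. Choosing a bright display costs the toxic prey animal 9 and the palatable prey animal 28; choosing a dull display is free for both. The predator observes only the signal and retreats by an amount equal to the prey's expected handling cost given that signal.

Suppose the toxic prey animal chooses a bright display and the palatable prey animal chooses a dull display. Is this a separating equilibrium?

No

Under separation the predator infers type exactly: bright display → toxic (pays 47), dull display → palatable (pays 13).
Toxic: bright display gives 47 − 9 = 38; dull display gives 13 − 0 = 13. No deviation. ✓
Palatable: dull display gives 13 − 0 = 13; bright display gives 47 − 28 = 19. Would deviate. ✗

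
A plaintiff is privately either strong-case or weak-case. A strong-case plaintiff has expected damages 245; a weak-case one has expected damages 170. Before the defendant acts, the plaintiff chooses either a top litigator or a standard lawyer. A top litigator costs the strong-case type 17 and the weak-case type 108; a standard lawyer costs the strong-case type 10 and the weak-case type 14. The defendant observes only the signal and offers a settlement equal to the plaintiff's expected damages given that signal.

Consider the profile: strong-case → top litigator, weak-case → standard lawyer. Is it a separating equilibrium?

Yes

If types separate, top litigator earns payment 245 and standard lawyer earns 170.
Strong-case: top litigator gives 245 − 17 = 228; standard lawyer gives 170 − 10 = 160. No deviation. ✓
Weak-case: standard lawyer gives 170 − 14 = 156; top litigator gives 245 − 108 = 137. No deviation. ✓
Both incentive constraints hold.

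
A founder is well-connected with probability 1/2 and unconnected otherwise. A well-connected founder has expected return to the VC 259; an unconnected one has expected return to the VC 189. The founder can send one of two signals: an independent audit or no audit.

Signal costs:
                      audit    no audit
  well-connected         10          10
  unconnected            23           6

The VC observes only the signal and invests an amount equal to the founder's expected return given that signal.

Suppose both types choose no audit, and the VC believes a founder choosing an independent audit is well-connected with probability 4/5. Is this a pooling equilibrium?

On the equilibrium path (no audit) the VC holds the prior 1/2 and pays 1/2·259 + 1/2·189 = 224. Off-path (audit) belief 4/5 gives 4/5·259 + 1/5·189 = 245.
Well-connected: no audit gives 224 − 10 = 214; audit gives 245 − 10 = 235. Deviates. ✗
Unconnected: no audit gives 224 − 6 = 218; audit gives 245 − 23 = 222. Deviates. ✗

No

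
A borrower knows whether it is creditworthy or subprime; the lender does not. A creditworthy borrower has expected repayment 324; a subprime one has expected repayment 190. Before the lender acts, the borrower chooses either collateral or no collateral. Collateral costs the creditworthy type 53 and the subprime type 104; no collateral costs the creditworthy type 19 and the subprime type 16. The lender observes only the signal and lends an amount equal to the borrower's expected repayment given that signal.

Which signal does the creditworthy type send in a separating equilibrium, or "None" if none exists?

None

Try creditworthy → collateral, subprime → no collateral:
  Under separation the lender infers type exactly: collateral → creditworthy (pays 324), no collateral → subprime (pays 190).
  Creditworthy: collateral gives 324 − 53 = 271; no collateral gives 190 − 19 = 171. No deviation. ✓
  Subprime: no collateral gives 190 − 16 = 174; collateral gives 324 − 104 = 220. Would deviate. ✗
Try creditworthy → no collateral, subprime → collateral:
  Under separation the lender infers type exactly: no collateral → creditworthy (pays 324), collateral → subprime (pays 190).
  Creditworthy: no collateral gives 324 − 19 = 305; collateral gives 190 − 53 = 137. No deviation. ✓
  Subprime: collateral gives 190 − 104 = 86; no collateral gives 324 − 16 = 308. Would deviate. ✗
Neither assignment is incentive-compatible.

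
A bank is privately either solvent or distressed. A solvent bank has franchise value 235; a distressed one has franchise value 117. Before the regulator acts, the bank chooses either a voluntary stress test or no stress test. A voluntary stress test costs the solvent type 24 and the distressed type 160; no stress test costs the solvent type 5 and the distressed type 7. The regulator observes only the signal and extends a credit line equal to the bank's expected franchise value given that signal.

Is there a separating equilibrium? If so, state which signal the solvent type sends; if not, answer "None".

Try solvent → stress test, distressed → no stress test:
  Under separation the regulator infers type exactly: stress test → solvent (pays 235), no stress test → distressed (pays 117).
  Solvent: stress test gives 235 − 24 = 211; no stress test gives 117 − 5 = 112. No deviation. ✓
  Distressed: no stress test gives 117 − 7 = 110; stress test gives 235 − 160 = 75. No deviation. ✓
Both hold — the solvent type sends stress test.

stress test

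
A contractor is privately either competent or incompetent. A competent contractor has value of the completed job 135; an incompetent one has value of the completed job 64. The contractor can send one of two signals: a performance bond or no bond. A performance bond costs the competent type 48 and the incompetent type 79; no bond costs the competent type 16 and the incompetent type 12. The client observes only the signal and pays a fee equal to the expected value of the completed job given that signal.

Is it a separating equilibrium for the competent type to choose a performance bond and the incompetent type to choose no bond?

If types separate, bond earns payment 135 and no bond earns 64.
Competent: bond gives 135 − 48 = 87; no bond gives 64 − 16 = 48. No deviation. ✓
Incompetent: no bond gives 64 − 12 = 52; bond gives 135 − 79 = 56. Would deviate. ✗

No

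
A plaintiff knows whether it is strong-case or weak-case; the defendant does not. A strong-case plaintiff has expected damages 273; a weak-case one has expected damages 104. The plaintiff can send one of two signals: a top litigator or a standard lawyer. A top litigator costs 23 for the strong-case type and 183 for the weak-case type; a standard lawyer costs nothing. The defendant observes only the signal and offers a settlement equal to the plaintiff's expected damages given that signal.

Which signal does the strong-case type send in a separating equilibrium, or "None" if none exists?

Try strong-case → top litigator, weak-case → standard lawyer:
  Under separation the defendant infers type exactly: top litigator → strong-case (pays 273), standard lawyer → weak-case (pays 104).
  Strong-case: top litigator gives 273 − 23 = 250; standard lawyer gives 104 − 0 = 104. No deviation. ✓
  Weak-case: standard lawyer gives 104 − 0 = 104; top litigator gives 273 − 183 = 90. No deviation. ✓
Both hold — the strong-case type sends top litigator.

top litigator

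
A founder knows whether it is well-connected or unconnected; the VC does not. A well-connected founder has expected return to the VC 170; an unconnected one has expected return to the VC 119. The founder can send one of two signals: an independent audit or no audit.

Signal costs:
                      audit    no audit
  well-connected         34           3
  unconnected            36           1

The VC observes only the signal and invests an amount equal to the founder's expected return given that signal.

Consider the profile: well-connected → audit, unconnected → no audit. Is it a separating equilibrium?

No

If types separate, audit earns payment 170 and no audit earns 119.
Well-connected: audit gives 170 − 34 = 136; no audit gives 119 − 3 = 116. No deviation. ✓
Unconnected: no audit gives 119 − 1 = 118; audit gives 170 − 36 = 134. Would deviate. ✗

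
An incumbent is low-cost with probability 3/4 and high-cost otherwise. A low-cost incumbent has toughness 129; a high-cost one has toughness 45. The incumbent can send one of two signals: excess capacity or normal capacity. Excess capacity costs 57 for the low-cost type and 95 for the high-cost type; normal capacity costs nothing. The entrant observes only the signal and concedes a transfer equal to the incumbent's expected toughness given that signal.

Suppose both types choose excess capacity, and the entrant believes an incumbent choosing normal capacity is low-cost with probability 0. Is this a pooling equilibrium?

No

On the equilibrium path (excess capacity) the entrant holds the prior 3/4 and pays 3/4·129 + 1/4·45 = 108. Off-path (normal capacity) belief 0 gives 0·129 + 1·45 = 45.
Low-cost: excess capacity gives 108 − 57 = 51; normal capacity gives 45 − 0 = 45. Stays. ✓
High-cost: excess capacity gives 108 − 95 = 13; normal capacity gives 45 − 0 = 45. Deviates. ✗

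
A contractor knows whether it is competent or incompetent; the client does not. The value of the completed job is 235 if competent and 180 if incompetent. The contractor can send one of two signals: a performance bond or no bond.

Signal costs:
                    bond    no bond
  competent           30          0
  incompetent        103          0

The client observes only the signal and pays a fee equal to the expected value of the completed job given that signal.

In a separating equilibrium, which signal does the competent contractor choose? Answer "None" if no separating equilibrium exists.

Try competent → bond, incompetent → no bond:
  Under separation the client infers type exactly: bond → competent (pays 235), no bond → incompetent (pays 180).
  Competent: bond gives 235 − 30 = 205; no bond gives 180 − 0 = 180. No deviation. ✓
  Incompetent: no bond gives 180 − 0 = 180; bond gives 235 − 103 = 132. No deviation. ✓
Both hold — the competent type sends bond.

bond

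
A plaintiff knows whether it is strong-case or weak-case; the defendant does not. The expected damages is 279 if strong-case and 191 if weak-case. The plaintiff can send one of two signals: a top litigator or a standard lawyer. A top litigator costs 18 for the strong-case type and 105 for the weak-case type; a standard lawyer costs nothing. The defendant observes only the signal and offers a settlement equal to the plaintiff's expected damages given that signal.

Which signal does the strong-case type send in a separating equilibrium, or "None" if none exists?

top litigator

Try strong-case → top litigator, weak-case → standard lawyer:
  If types separate, top litigator earns payment 279 and standard lawyer earns 191.
  Strong-case: top litigator gives 279 − 18 = 261; standard lawyer gives 191 − 0 = 191. No deviation. ✓
  Weak-case: standard lawyer gives 191 − 0 = 191; top litigator gives 279 − 105 = 174. No deviation. ✓
Both hold — the strong-case type sends top litigator.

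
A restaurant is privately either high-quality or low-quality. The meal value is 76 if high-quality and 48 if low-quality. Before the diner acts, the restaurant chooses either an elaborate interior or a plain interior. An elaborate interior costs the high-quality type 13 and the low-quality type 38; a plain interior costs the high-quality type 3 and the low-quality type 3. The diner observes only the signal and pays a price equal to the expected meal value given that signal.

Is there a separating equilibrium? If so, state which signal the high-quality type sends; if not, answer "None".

Try high-quality → elaborate interior, low-quality → plain interior:
  If types separate, elaborate interior earns payment 76 and plain interior earns 48.
  High-quality: elaborate interior gives 76 − 13 = 63; plain interior gives 48 − 3 = 45. No deviation. ✓
  Low-quality: plain interior gives 48 − 3 = 45; elaborate interior gives 76 − 38 = 38. No deviation. ✓
Both hold — the high-quality type sends elaborate interior.

elaborate interior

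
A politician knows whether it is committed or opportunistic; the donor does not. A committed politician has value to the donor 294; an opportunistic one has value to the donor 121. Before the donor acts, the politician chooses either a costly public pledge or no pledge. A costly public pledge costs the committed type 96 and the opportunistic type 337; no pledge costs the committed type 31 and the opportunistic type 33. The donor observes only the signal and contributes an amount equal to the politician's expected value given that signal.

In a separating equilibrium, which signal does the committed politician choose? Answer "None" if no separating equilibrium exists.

Try committed → pledge, opportunistic → no pledge:
  If types separate, pledge earns payment 294 and no pledge earns 121.
  Committed: pledge gives 294 − 96 = 198; no pledge gives 121 − 31 = 90. No deviation. ✓
  Opportunistic: no pledge gives 121 − 33 = 88; pledge gives 294 − 337 = -43. No deviation. ✓
Both hold — the committed type sends pledge.

pledge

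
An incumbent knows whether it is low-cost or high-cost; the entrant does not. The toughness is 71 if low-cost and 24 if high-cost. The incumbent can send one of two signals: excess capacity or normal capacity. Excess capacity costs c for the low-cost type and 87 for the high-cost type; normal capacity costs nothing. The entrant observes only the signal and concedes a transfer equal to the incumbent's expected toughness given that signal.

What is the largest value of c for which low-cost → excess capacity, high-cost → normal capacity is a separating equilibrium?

47

Under separation: excess capacity → low-cost (pays 71); normal capacity → high-cost (pays 24).
High-cost: 24 − 0 = 24 ≥ 71 − 87 = -16. Holds regardless of c. ✓
Low-cost: 71 − c ≥ 24 − 0, so c ≤ 71 − 24 = 47.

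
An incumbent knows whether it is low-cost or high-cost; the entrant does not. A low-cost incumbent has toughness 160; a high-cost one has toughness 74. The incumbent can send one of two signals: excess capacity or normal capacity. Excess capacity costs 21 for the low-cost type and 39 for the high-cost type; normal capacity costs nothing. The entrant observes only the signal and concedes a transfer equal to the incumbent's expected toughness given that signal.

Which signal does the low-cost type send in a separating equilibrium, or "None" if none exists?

Try low-cost → excess capacity, high-cost → normal capacity:
  If types separate, excess capacity earns payment 160 and normal capacity earns 74.
  Low-cost: excess capacity gives 160 − 21 = 139; normal capacity gives 74 − 0 = 74. No deviation. ✓
  High-cost: normal capacity gives 74 − 0 = 74; excess capacity gives 160 − 39 = 121. Would deviate. ✗
Try low-cost → normal capacity, high-cost → excess capacity:
  If types separate, normal capacity earns payment 160 and excess capacity earns 74.
  Low-cost: normal capacity gives 160 − 0 = 160; excess capacity gives 74 − 21 = 53. No deviation. ✓
  High-cost: excess capacity gives 74 − 39 = 35; normal capacity gives 160 − 0 = 160. Would deviate. ✗
Neither assignment is incentive-compatible.

None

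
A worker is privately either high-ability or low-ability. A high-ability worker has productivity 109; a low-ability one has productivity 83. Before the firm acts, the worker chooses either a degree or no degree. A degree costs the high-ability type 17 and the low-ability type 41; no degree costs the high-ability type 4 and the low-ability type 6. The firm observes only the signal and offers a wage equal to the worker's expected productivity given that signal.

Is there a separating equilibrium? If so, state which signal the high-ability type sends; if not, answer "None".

Try high-ability → degree, low-ability → no degree:
  If types separate, degree earns payment 109 and no degree earns 83.
  High-ability: degree gives 109 − 17 = 92; no degree gives 83 − 4 = 79. No deviation. ✓
  Low-ability: no degree gives 83 − 6 = 77; degree gives 109 − 41 = 68. No deviation. ✓
Both hold — the high-ability type sends degree.

degree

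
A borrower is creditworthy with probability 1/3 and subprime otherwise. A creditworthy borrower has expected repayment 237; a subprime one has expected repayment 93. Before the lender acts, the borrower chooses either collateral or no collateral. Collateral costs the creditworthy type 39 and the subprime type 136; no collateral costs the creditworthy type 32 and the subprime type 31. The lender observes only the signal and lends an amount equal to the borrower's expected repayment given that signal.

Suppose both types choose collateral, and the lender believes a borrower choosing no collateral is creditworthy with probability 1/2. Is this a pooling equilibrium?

On the equilibrium path (collateral) the lender holds the prior 1/3 and pays 1/3·237 + 2/3·93 = 141. Off-path (no collateral) belief 1/2 gives 1/2·237 + 1/2·93 = 165.
Creditworthy: collateral gives 141 − 39 = 102; no collateral gives 165 − 32 = 133. Deviates. ✗
Subprime: collateral gives 141 − 136 = 5; no collateral gives 165 − 31 = 134. Deviates. ✗

No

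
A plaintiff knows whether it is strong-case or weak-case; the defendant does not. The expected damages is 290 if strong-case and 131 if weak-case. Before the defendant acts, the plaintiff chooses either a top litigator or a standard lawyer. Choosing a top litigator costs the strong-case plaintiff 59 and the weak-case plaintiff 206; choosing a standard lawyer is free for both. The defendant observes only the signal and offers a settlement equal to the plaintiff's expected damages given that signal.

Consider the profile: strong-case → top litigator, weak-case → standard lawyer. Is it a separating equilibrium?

If types separate, top litigator earns payment 290 and standard lawyer earns 131.
Strong-case: top litigator gives 290 − 59 = 231; standard lawyer gives 131 − 0 = 131. No deviation. ✓
Weak-case: standard lawyer gives 131 − 0 = 131; top litigator gives 290 − 206 = 84. No deviation. ✓
Both incentive constraints hold.

Yes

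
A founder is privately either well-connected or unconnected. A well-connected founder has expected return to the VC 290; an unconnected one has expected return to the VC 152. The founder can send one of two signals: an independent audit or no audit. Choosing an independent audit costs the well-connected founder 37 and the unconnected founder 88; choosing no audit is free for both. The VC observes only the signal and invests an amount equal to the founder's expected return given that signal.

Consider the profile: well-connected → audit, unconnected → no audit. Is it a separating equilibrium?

Under separation the VC infers type exactly: audit → well-connected (pays 290), no audit → unconnected (pays 152).
Well-connected: audit gives 290 − 37 = 253; no audit gives 152 − 0 = 152. No deviation. ✓
Unconnected: no audit gives 152 − 0 = 152; audit gives 290 − 88 = 202. Would deviate. ✗

No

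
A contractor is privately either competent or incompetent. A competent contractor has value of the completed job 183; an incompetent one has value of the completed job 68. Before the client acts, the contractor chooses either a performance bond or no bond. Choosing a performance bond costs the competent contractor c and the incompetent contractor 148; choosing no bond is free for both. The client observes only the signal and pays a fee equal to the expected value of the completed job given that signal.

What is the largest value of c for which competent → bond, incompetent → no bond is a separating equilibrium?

Under separation: bond → competent (pays 183); no bond → incompetent (pays 68).
Incompetent: 68 − 0 = 68 ≥ 183 − 148 = 35. Holds regardless of c. ✓
Competent: 183 − c ≥ 68 − 0, so c ≤ 183 − 68 = 115.

115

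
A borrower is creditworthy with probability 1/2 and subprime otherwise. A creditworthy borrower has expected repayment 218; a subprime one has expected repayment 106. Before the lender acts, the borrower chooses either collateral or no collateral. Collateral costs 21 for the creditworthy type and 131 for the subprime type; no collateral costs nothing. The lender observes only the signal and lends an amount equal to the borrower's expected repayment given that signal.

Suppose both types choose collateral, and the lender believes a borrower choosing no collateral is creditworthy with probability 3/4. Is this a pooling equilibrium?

At the pooled signal (collateral) the lender holds the prior 1/2 and pays 1/2·218 + 1/2·106 = 162. Off-path (no collateral) belief 3/4 gives 3/4·218 + 1/4·106 = 190.
Creditworthy: collateral gives 162 − 21 = 141; no collateral gives 190 − 0 = 190. Deviates. ✗
Subprime: collateral gives 162 − 131 = 31; no collateral gives 190 − 0 = 190. Deviates. ✗

No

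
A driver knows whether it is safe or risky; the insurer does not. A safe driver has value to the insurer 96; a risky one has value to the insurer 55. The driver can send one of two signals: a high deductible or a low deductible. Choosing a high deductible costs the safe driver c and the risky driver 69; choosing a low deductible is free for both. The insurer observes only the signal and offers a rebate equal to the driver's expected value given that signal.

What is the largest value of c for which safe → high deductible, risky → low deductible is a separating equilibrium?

Under separation: high deductible → safe (pays 96); low deductible → risky (pays 55).
Risky: 55 − 0 = 55 ≥ 96 − 69 = 27. Holds regardless of c. ✓
Safe: 96 − c ≥ 55 − 0, so c ≤ 96 − 55 = 41.

41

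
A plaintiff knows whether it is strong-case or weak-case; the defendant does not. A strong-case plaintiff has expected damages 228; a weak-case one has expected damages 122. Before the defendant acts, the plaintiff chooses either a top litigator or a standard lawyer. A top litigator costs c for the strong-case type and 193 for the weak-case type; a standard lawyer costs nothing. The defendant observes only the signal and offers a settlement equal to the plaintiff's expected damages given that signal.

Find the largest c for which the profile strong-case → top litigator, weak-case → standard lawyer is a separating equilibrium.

106

Under separation: top litigator → strong-case (pays 228); standard lawyer → weak-case (pays 122).
Weak-case: 122 − 0 = 122 ≥ 228 − 193 = 35. Holds regardless of c. ✓
Strong-case: 228 − c ≥ 122 − 0, so c ≤ 228 − 122 = 106.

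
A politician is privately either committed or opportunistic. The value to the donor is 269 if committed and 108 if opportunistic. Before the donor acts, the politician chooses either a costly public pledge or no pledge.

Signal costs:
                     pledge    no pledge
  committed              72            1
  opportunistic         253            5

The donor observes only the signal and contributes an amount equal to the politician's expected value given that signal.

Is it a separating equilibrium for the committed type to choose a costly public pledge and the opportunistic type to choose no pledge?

Yes

Under separation the donor infers type exactly: pledge → committed (pays 269), no pledge → opportunistic (pays 108).
Committed: pledge gives 269 − 72 = 197; no pledge gives 108 − 1 = 107. No deviation. ✓
Opportunistic: no pledge gives 108 − 5 = 103; pledge gives 269 − 253 = 16. No deviation. ✓
Both incentive constraints hold.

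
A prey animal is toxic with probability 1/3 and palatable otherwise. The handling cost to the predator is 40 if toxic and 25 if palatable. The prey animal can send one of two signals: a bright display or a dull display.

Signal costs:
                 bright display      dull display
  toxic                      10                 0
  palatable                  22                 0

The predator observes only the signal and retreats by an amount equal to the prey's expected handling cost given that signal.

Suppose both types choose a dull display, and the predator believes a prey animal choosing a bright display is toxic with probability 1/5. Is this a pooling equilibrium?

At the pooled signal (dull display) the predator holds the prior 1/3 and pays 1/3·40 + 2/3·25 = 30. Off-path (bright display) belief 1/5 gives 1/5·40 + 4/5·25 = 28.
Toxic: dull display gives 30 − 0 = 30; bright display gives 28 − 10 = 18. Stays. ✓
Palatable: dull display gives 30 − 0 = 30; bright display gives 28 − 22 = 6. Stays. ✓

Yes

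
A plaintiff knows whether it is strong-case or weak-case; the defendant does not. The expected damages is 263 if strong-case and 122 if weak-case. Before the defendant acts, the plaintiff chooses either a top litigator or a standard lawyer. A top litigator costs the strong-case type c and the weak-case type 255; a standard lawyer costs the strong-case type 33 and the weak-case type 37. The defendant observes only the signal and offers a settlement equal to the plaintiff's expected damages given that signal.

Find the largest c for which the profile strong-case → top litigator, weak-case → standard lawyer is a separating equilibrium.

Under separation: top litigator → strong-case (pays 263); standard lawyer → weak-case (pays 122).
Weak-case: 122 − 37 = 85 ≥ 263 − 255 = 8. Holds regardless of c. ✓
Strong-case: 263 − c ≥ 122 − 33, so c ≤ 263 − 89 = 174.

174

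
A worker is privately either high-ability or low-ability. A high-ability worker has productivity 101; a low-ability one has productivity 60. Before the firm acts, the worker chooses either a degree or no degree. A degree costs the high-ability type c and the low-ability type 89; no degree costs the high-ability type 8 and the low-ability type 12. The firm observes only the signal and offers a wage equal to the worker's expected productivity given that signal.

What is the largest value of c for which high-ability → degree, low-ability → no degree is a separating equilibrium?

Under separation: degree → high-ability (pays 101); no degree → low-ability (pays 60).
Low-ability: 60 − 12 = 48 ≥ 101 − 89 = 12. Holds regardless of c. ✓
High-ability: 101 − c ≥ 60 − 8, so c ≤ 101 − 52 = 49.

49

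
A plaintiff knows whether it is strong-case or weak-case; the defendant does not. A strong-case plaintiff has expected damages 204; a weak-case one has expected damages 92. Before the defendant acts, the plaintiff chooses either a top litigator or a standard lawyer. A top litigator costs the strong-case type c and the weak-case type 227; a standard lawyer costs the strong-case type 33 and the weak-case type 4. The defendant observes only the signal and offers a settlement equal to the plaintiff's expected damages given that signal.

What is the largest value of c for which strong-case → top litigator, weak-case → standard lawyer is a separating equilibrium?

145

Under separation: top litigator → strong-case (pays 204); standard lawyer → weak-case (pays 92).
Weak-case: 92 − 4 = 88 ≥ 204 − 227 = -23. Holds regardless of c. ✓
Strong-case: 204 − c ≥ 92 − 33, so c ≤ 204 − 59 = 145.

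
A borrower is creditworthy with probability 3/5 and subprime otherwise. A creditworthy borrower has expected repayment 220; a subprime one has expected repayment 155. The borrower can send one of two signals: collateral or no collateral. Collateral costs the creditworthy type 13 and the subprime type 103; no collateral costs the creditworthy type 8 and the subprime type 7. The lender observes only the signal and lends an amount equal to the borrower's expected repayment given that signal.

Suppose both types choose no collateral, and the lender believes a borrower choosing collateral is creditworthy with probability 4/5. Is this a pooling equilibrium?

At the pooled signal (no collateral) the lender holds the prior 3/5 and pays 3/5·220 + 2/5·155 = 194. Off-path (collateral) belief 4/5 gives 4/5·220 + 1/5·155 = 207.
Creditworthy: no collateral gives 194 − 8 = 186; collateral gives 207 − 13 = 194. Deviates. ✗
Subprime: no collateral gives 194 − 7 = 187; collateral gives 207 − 103 = 104. Stays. ✓

No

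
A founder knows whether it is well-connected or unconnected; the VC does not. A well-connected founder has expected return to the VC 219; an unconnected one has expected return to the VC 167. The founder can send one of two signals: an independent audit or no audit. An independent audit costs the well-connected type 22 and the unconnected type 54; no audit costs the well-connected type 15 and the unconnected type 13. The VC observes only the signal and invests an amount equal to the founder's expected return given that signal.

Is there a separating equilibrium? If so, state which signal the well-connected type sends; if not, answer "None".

Try well-connected → audit, unconnected → no audit:
  If types separate, audit earns payment 219 and no audit earns 167.
  Well-connected: audit gives 219 − 22 = 197; no audit gives 167 − 15 = 152. No deviation. ✓
  Unconnected: no audit gives 167 − 13 = 154; audit gives 219 − 54 = 165. Would deviate. ✗
Try well-connected → no audit, unconnected → audit:
  If types separate, no audit earns payment 219 and audit earns 167.
  Well-connected: no audit gives 219 − 15 = 204; audit gives 167 − 22 = 145. No deviation. ✓
  Unconnected: audit gives 167 − 54 = 113; no audit gives 219 − 13 = 206. Would deviate. ✗
Neither assignment is incentive-compatible.

None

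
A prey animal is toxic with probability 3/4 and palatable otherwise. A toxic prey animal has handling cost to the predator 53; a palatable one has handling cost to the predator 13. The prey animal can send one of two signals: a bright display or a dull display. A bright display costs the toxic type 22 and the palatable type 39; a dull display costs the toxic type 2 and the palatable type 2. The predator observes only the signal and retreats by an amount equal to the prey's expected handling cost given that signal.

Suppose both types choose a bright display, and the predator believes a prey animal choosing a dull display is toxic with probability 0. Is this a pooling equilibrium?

No

At the pooled signal (bright display) the predator holds the prior 3/4 and pays 3/4·53 + 1/4·13 = 43. Off-path (dull display) belief 0 gives 0·53 + 1·13 = 13.
Toxic: bright display gives 43 − 22 = 21; dull display gives 13 − 2 = 11. Stays. ✓
Palatable: bright display gives 43 − 39 = 4; dull display gives 13 − 2 = 11. Deviates. ✗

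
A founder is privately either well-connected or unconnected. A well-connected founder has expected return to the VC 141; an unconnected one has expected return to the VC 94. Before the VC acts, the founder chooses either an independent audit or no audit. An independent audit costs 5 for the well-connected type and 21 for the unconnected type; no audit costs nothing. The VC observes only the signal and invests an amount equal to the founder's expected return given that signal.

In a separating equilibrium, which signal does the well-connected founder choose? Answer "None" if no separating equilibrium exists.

Try well-connected → audit, unconnected → no audit:
  Under separation the VC infers type exactly: audit → well-connected (pays 141), no audit → unconnected (pays 94).
  Well-connected: audit gives 141 − 5 = 136; no audit gives 94 − 0 = 94. No deviation. ✓
  Unconnected: no audit gives 94 − 0 = 94; audit gives 141 − 21 = 120. Would deviate. ✗
Try well-connected → no audit, unconnected → audit:
  Under separation the VC infers type exactly: no audit → well-connected (pays 141), audit → unconnected (pays 94).
  Well-connected: no audit gives 141 − 0 = 141; audit gives 94 − 5 = 89. No deviation. ✓
  Unconnected: audit gives 94 − 21 = 73; no audit gives 141 − 0 = 141. Would deviate. ✗
Neither assignment is incentive-compatible.

None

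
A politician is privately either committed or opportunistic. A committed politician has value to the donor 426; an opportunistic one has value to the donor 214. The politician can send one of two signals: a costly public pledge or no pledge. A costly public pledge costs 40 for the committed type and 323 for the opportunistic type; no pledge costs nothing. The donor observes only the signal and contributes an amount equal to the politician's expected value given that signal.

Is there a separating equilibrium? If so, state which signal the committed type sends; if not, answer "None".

Try committed → pledge, opportunistic → no pledge:
  If types separate, pledge earns payment 426 and no pledge earns 214.
  Committed: pledge gives 426 − 40 = 386; no pledge gives 214 − 0 = 214. No deviation. ✓
  Opportunistic: no pledge gives 214 − 0 = 214; pledge gives 426 − 323 = 103. No deviation. ✓
Both hold — the committed type sends pledge.

pledge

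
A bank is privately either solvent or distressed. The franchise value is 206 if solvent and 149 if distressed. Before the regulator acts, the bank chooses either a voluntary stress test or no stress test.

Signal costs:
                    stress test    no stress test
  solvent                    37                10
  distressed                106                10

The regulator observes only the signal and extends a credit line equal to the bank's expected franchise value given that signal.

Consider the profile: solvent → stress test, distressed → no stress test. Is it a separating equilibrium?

Under separation the regulator infers type exactly: stress test → solvent (pays 206), no stress test → distressed (pays 149).
Solvent: stress test gives 206 − 37 = 169; no stress test gives 149 − 10 = 139. No deviation. ✓
Distressed: no stress test gives 149 − 10 = 139; stress test gives 206 − 106 = 100. No deviation. ✓
Both incentive constraints hold.

Yes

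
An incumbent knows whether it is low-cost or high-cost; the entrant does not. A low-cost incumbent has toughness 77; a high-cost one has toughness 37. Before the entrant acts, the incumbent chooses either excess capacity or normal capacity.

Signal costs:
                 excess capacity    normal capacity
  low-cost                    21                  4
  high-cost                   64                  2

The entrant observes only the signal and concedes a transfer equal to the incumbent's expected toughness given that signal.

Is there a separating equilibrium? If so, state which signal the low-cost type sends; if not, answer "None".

excess capacity

Try low-cost → excess capacity, high-cost → normal capacity:
  If types separate, excess capacity earns payment 77 and normal capacity earns 37.
  Low-cost: excess capacity gives 77 − 21 = 56; normal capacity gives 37 − 4 = 33. No deviation. ✓
  High-cost: normal capacity gives 37 − 2 = 35; excess capacity gives 77 − 64 = 13. No deviation. ✓
Both hold — the low-cost type sends excess capacity.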